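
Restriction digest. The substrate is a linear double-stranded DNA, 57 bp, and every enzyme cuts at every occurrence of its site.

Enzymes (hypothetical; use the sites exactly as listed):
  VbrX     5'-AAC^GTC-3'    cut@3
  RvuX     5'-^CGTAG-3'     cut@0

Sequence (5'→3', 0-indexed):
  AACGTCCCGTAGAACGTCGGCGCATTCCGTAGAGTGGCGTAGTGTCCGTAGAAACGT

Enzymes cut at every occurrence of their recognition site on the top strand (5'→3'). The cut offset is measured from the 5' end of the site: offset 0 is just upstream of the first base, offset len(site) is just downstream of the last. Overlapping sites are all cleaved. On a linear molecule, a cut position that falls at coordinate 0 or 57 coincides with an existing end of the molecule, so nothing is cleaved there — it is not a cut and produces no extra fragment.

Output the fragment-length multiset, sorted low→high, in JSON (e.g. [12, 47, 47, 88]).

Per-enzyme occurrences:
  VbrX AACGTC/3: at [0, 12] ⇒ [3, 15]
  RvuX CGTAG/0: at [7, 27, 37, 46] ⇒ [7, 27, 37, 46]

Pooled cuts: [3, 7, 15, 27, 37, 46]

Fragment lengths:
  [0,3): 3 bp
  [3,7): 4 bp
  [7,15): 8 bp
  [15,27): 12 bp
  [27,37): 10 bp
  [37,46): 9 bp
  [46,57): 11 bp

[3,4,8,9,10,11,12]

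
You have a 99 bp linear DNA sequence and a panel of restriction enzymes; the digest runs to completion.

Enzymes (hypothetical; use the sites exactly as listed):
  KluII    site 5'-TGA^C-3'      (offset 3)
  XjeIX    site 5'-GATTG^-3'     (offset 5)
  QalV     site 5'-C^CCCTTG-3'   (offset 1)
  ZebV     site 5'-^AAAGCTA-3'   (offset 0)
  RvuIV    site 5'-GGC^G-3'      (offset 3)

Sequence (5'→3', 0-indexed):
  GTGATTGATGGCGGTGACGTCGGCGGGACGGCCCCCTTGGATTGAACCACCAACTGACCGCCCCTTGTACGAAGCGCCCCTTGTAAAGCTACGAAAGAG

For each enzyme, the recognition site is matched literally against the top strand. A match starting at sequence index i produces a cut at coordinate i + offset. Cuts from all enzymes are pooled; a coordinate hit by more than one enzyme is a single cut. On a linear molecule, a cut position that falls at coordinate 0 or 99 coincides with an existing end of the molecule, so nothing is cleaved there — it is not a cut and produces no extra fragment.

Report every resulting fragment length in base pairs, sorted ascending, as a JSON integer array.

[4,5,5,7,7,7,9,11,13,15,16]

Per-enzyme occurrences:
  KluII (TGAC, off=3): starts [14, 54] → cuts [17, 57]
  XjeIX (GATTG, off=5): starts [2, 39] → cuts [7, 44]
  QalV (CCCCTTG, off=1): starts [32, 60, 76] → cuts [33, 61, 77]
  ZebV (AAAGCTA, off=0): starts [84] → cuts [84]
  RvuIV (GGCG, off=3): starts [9, 21] → cuts [12, 24]

All cut coordinates (distinct, sorted): [7, 12, 17, 24, 33, 44, 57, 61, 77, 84]

Fragments:
  [0,7): 7 bp
  [7,12): 5 bp
  [12,17): 5 bp
  [17,24): 7 bp
  [24,33): 9 bp
  [33,44): 11 bp
  [44,57): 13 bp
  [57,61): 4 bp
  [61,77): 16 bp
  [77,84): 7 bp
  [84,99): 15 bp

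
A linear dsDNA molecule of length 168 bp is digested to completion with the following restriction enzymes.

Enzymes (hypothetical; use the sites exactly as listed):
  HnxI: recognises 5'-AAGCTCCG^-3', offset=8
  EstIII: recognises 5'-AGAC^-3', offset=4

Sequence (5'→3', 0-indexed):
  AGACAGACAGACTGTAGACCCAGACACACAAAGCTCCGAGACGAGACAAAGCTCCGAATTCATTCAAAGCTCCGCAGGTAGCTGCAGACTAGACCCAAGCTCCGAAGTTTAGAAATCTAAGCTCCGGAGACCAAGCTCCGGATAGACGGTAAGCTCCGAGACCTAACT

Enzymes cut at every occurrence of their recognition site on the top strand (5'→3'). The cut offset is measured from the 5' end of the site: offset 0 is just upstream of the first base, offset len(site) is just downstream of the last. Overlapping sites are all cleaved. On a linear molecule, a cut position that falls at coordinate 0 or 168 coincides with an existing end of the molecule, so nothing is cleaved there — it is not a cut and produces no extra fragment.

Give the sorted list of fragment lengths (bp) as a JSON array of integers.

Scan for sites:
  HnxI (AAGCTCCG, off=8): starts [30, 48, 66, 96, 118, 132, 150] → cuts [38, 56, 74, 104, 126, 140, 158]
  EstIII (AGAC, off=4): starts [0, 4, 8, 15, 21, 38, 43, 85, 90, 127, 143, 158] → cuts [4, 8, 12, 19, 25, 42, 47, 89, 94, 131, 147, 162]

All cut coordinates (distinct, sorted): [4, 8, 12, 19, 25, 38, 42, 47, 56, 74, 89, 94, 104, 126, 131, 140, 147, 158, 162]

Fragments:
  [0,4): 4 bp
  [4,8): 4 bp
  [8,12): 4 bp
  [12,19): 7 bp
  [19,25): 6 bp
  [25,38): 13 bp
  [38,42): 4 bp
  [42,47): 5 bp
  [47,56): 9 bp
  [56,74): 18 bp
  [74,89): 15 bp
  [89,94): 5 bp
  [94,104): 10 bp
  [104,126): 22 bp
  [126,131): 5 bp
  [131,140): 9 bp
  [140,147): 7 bp
  [147,158): 11 bp
  [158,162): 4 bp
  [162,168): 6 bp

[4,4,4,4,4,5,5,5,6,6,7,7,9,9,10,11,13,15,18,22]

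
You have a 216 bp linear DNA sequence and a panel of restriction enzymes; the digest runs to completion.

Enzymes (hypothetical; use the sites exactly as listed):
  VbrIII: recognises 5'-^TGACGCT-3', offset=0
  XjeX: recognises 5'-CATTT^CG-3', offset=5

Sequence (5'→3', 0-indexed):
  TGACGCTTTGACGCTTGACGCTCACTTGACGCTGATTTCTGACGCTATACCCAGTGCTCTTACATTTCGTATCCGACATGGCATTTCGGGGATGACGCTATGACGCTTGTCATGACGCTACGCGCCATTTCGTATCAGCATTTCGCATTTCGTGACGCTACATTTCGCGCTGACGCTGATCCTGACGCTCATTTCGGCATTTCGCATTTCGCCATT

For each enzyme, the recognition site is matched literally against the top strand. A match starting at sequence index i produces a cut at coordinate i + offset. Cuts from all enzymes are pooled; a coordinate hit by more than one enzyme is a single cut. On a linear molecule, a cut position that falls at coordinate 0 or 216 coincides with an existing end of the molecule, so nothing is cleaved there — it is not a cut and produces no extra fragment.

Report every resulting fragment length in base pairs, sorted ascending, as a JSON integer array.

[2,5,6,7,7,7,7,8,8,8,11,12,12,12,13,13,13,18,19,28]

Site scan:
  VbrIII TGACGCT/0: at [0, 8, 15, 26, 39, 92, 100, 112, 152, 170, 182] ⇒ [8, 15, 26, 39, 92, 100, 112, 152, 170, 182] (position 0 is a terminus of the linear molecule — no cut)
  XjeX CATTTCG/5: at [62, 81, 125, 138, 145, 160, 189, 197, 204] ⇒ [67, 86, 130, 143, 150, 165, 194, 202, 209]

All cut coordinates (distinct, sorted): [8, 15, 26, 39, 67, 86, 92, 100, 112, 130, 143, 150, 152, 165, 170, 182, 194, 202, 209]

Fragments:
  [0,8): 8 bp
  [8,15): 7 bp
  [15,26): 11 bp
  [26,39): 13 bp
  [39,67): 28 bp
  [67,86): 19 bp
  [86,92): 6 bp
  [92,100): 8 bp
  [100,112): 12 bp
  [112,130): 18 bp
  [130,143): 13 bp
  [143,150): 7 bp
  [150,152): 2 bp
  [152,165): 13 bp
  [165,170): 5 bp
  [170,182): 12 bp
  [182,194): 12 bp
  [194,202): 8 bp
  [202,209): 7 bp
  [209,216): 7 bp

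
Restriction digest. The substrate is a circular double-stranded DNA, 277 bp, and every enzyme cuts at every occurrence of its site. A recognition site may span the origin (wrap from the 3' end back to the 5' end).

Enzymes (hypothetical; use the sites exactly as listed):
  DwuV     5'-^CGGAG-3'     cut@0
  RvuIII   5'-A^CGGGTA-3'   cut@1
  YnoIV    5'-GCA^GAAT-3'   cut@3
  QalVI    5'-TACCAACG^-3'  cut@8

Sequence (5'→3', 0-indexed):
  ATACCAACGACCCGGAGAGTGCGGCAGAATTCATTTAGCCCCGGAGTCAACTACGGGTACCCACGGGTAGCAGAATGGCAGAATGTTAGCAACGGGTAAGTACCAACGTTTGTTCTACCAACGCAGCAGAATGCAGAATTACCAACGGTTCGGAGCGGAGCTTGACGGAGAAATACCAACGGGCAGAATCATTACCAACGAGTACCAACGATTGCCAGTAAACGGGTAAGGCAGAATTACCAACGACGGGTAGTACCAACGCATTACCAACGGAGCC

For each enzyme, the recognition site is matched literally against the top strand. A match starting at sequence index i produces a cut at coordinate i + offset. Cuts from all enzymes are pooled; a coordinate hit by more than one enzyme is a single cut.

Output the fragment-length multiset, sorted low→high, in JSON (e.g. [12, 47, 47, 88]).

[1,2,3,3,4,5,5,7,8,9,9,10,10,10,11,12,12,12,12,12,14,14,15,15,15,15,16,16]

Scan for sites:
  DwuV CGGAG/0: at [12, 41, 150, 155, 165, 270] ⇒ [12, 41, 150, 155, 165, 270]
  RvuIII ACGGGTA/1: at [52, 62, 91, 221, 245] ⇒ [53, 63, 92, 222, 246]
  YnoIV GCAGAAT/3: at [23, 69, 77, 125, 132, 182, 230] ⇒ [26, 72, 80, 128, 135, 185, 233]
  QalVI TACCAACG/8: at [1, 100, 115, 139, 173, 192, 202, 237, 253, 264] ⇒ [9, 108, 123, 147, 181, 200, 210, 245, 261, 272]

All cut coordinates (distinct, sorted): [9, 12, 26, 41, 53, 63, 72, 80, 92, 108, 123, 128, 135, 147, 150, 155, 165, 181, 185, 200, 210, 222, 233, 245, 246, 261, 270, 272]

Fragment lengths:
  9→12: 3 bp
  12→26: 14 bp
  26→41: 15 bp
  41→53: 12 bp
  53→63: 10 bp
  63→72: 9 bp
  72→80: 8 bp
  80→92: 12 bp
  92→108: 16 bp
  108→123: 15 bp
  123→128: 5 bp
  128→135: 7 bp
  135→147: 12 bp
  147→150: 3 bp
  150→155: 5 bp
  155→165: 10 bp
  165→181: 16 bp
  181→185: 4 bp
  185→200: 15 bp
  200→210: 10 bp
  210→222: 12 bp
  222→233: 11 bp
  233→245: 12 bp
  245→246: 1 bp
  246→261: 15 bp
  261→270: 9 bp
  270→272: 2 bp
  272→9 (wrap): 277-272+9 = 14 bp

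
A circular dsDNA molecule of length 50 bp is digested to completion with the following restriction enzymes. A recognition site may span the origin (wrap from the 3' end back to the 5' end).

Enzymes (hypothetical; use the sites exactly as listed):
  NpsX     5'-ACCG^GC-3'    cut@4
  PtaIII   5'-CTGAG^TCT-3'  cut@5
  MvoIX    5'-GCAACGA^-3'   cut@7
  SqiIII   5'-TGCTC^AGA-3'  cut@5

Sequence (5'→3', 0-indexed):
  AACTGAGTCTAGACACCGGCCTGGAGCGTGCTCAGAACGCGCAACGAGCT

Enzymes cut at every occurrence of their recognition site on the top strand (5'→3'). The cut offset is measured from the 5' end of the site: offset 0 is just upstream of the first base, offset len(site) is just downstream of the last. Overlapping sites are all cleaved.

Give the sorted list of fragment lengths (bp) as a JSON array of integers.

Per-enzyme occurrences:
  NpsX ACCGGC/4: at [14] ⇒ [18]
  PtaIII CTGAGTCT/5: at [2] ⇒ [7]
  MvoIX GCAACGA/7: at [40] ⇒ [47]
  SqiIII TGCTCAGA/5: at [28] ⇒ [33]

All cut coordinates (distinct, sorted): [7, 18, 33, 47]

Fragments:
  7→18: 11 bp
  18→33: 15 bp
  33→47: 14 bp
  47→7 (wrap): 50-47+7 = 10 bp

[10,11,14,15]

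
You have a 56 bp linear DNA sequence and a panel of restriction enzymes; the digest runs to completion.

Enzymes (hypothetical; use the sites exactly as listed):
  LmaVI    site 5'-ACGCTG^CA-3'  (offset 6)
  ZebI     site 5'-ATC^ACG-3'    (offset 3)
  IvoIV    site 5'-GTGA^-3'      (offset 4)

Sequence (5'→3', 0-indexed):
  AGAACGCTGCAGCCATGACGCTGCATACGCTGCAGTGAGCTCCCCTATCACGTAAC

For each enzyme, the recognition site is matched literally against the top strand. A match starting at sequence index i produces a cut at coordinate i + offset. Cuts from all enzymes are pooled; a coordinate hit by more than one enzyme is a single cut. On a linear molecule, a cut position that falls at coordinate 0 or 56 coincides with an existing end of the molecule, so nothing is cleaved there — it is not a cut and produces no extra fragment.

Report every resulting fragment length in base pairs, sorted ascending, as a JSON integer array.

Scan for sites:
  LmaVI (ACGCTGCA, off=6): starts [3, 17, 26] → cuts [9, 23, 32]
  ZebI (ATCACG, off=3): starts [46] → cuts [49]
  IvoIV (GTGA, off=4): starts [34] → cuts [38]

All cut coordinates (distinct, sorted): [9, 23, 32, 38, 49]

Fragments:
  [0,9): 9 bp
  [9,23): 14 bp
  [23,32): 9 bp
  [32,38): 6 bp
  [38,49): 11 bp
  [49,56): 7 bp

[6,7,9,9,11,14]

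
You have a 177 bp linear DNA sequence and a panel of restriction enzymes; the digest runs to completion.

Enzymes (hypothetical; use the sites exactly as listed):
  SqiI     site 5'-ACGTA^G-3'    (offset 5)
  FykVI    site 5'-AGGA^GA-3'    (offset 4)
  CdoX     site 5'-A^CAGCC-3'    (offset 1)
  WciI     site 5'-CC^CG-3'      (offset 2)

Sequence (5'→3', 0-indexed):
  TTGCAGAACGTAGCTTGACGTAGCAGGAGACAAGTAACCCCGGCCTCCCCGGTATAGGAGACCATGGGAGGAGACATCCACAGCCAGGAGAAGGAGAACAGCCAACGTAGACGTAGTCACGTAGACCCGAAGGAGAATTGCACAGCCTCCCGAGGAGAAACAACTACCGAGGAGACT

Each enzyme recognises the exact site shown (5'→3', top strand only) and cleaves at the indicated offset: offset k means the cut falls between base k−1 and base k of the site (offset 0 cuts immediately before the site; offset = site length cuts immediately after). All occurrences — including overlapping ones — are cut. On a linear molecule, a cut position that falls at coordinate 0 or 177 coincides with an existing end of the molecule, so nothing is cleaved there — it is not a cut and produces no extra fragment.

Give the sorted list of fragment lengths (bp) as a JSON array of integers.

Per-enzyme occurrences:
  SqiI ACGTAG/5: at [7, 17, 104, 110, 118] ⇒ [12, 22, 109, 115, 123]
  FykVI AGGAGA/4: at [24, 55, 68, 85, 91, 130, 152, 169] ⇒ [28, 59, 72, 89, 95, 134, 156, 173]
  CdoX ACAGCC/1: at [79, 97, 141] ⇒ [80, 98, 142]
  WciI CCCG/2: at [38, 47, 125, 148] ⇒ [40, 49, 127, 150]

Pooled cuts: [12, 22, 28, 40, 49, 59, 72, 80, 89, 95, 98, 109, 115, 123, 127, 134, 142, 150, 156, 173]

Fragment lengths:
  [0,12): 12 bp
  [12,22): 10 bp
  [22,28): 6 bp
  [28,40): 12 bp
  [40,49): 9 bp
  [49,59): 10 bp
  [59,72): 13 bp
  [72,80): 8 bp
  [80,89): 9 bp
  [89,95): 6 bp
  [95,98): 3 bp
  [98,109): 11 bp
  [109,115): 6 bp
  [115,123): 8 bp
  [123,127): 4 bp
  [127,134): 7 bp
  [134,142): 8 bp
  [142,150): 8 bp
  [150,156): 6 bp
  [156,173): 17 bp
  [173,177): 4 bp

[3,4,4,6,6,6,6,7,8,8,8,8,9,9,10,10,11,12,12,13,17]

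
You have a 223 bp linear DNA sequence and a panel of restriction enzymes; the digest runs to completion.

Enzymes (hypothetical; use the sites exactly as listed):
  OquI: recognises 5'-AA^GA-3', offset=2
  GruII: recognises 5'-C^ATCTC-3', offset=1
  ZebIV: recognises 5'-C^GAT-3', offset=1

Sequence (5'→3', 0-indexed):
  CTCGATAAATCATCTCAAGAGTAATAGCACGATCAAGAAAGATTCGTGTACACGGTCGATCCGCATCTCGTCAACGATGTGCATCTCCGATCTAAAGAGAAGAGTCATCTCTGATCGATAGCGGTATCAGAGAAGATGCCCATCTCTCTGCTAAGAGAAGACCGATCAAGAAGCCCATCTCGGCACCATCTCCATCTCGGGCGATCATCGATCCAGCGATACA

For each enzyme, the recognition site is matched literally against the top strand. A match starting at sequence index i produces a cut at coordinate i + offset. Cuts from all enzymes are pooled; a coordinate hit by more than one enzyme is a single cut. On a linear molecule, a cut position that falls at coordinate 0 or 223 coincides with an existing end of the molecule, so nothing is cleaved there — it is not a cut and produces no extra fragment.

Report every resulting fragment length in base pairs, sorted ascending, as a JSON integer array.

[3,4,4,5,5,5,6,6,6,6,6,7,7,7,7,7,7,8,8,8,9,10,11,11,12,13,17,18]

Site scan:
  OquI (AAGA, off=2): starts [16, 34, 38, 94, 99, 132, 152, 157, 167] → cuts [18, 36, 40, 96, 101, 134, 154, 159, 169]
  GruII (CATCTC, off=1): starts [10, 63, 81, 105, 140, 175, 186, 192] → cuts [11, 64, 82, 106, 141, 176, 187, 193]
  ZebIV (CGAT, off=1): starts [2, 29, 56, 74, 87, 115, 162, 201, 208, 216] → cuts [3, 30, 57, 75, 88, 116, 163, 202, 209, 217]

Pooled cuts: [3, 11, 18, 30, 36, 40, 57, 64, 75, 82, 88, 96, 101, 106, 116, 134, 141, 154, 159, 163, 169, 176, 187, 193, 202, 209, 217]

Fragments:
  [0,3): 3 bp
  [3,11): 8 bp
  [11,18): 7 bp
  [18,30): 12 bp
  [30,36): 6 bp
  [36,40): 4 bp
  [40,57): 17 bp
  [57,64): 7 bp
  [64,75): 11 bp
  [75,82): 7 bp
  [82,88): 6 bp
  [88,96): 8 bp
  [96,101): 5 bp
  [101,106): 5 bp
  [106,116): 10 bp
  [116,134): 18 bp
  [134,141): 7 bp
  [141,154): 13 bp
  [154,159): 5 bp
  [159,163): 4 bp
  [163,169): 6 bp
  [169,176): 7 bp
  [176,187): 11 bp
  [187,193): 6 bp
  [193,202): 9 bp
  [202,209): 7 bp
  [209,217): 8 bp
  [217,223): 6 bp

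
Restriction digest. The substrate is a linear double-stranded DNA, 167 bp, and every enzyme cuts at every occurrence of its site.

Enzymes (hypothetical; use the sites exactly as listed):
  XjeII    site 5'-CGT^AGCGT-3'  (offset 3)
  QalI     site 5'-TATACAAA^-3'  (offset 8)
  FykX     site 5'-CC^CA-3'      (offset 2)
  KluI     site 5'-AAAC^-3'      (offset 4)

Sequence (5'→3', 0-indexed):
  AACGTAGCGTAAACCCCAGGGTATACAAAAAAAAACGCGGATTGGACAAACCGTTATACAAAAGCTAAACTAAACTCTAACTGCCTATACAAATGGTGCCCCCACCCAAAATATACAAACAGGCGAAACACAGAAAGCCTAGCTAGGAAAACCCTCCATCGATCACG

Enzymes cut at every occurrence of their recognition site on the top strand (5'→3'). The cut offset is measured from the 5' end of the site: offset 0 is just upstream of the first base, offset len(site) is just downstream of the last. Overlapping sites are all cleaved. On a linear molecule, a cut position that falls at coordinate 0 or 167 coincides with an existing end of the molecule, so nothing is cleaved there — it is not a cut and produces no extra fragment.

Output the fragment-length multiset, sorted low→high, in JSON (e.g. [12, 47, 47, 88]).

[1,2,4,5,5,7,8,9,9,9,11,13,13,15,15,18,23]

Scan for sites:
  XjeII CGTAGCGT/3: at [2] ⇒ [5]
  QalI TATACAAA/8: at [21, 54, 85, 111] ⇒ [29, 62, 93, 119]
  FykX CCCA/2: at [14, 100, 104] ⇒ [16, 102, 106]
  KluI AAAC/4: at [10, 32, 47, 66, 71, 116, 125, 148] ⇒ [14, 36, 51, 70, 75, 120, 129, 152]

Pooled cuts: [5, 14, 16, 29, 36, 51, 62, 70, 75, 93, 102, 106, 119, 120, 129, 152]

Fragment lengths:
  [0,5): 5 bp
  [5,14): 9 bp
  [14,16): 2 bp
  [16,29): 13 bp
  [29,36): 7 bp
  [36,51): 15 bp
  [51,62): 11 bp
  [62,70): 8 bp
  [70,75): 5 bp
  [75,93): 18 bp
  [93,102): 9 bp
  [102,106): 4 bp
  [106,119): 13 bp
  [119,120): 1 bp
  [120,129): 9 bp
  [129,152): 23 bp
  [152,167): 15 bp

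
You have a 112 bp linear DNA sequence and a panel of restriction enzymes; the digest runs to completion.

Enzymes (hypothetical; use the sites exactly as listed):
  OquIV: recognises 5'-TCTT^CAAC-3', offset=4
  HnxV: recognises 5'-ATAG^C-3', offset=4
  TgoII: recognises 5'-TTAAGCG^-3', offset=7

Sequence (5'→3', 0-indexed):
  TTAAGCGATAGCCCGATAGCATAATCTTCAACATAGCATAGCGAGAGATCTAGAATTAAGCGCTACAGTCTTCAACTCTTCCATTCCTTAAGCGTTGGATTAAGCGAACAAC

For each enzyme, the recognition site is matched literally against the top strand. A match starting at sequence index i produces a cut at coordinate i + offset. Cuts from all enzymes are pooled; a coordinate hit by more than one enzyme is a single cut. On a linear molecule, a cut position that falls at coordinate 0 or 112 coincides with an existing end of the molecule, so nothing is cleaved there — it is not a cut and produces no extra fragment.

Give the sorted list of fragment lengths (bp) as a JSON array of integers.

Site scan:
  OquIV (TCTTCAAC, off=4): starts [24, 68] → cuts [28, 72]
  HnxV (ATAGC, off=4): starts [7, 15, 32, 37] → cuts [11, 19, 36, 41]
  TgoII (TTAAGCG, off=7): starts [0, 55, 87, 99] → cuts [7, 62, 94, 106]

All cut coordinates (distinct, sorted): [7, 11, 19, 28, 36, 41, 62, 72, 94, 106]

Fragments:
  [0,7): 7 bp
  [7,11): 4 bp
  [11,19): 8 bp
  [19,28): 9 bp
  [28,36): 8 bp
  [36,41): 5 bp
  [41,62): 21 bp
  [62,72): 10 bp
  [72,94): 22 bp
  [94,106): 12 bp
  [106,112): 6 bp

[4,5,6,7,8,8,9,10,12,21,22]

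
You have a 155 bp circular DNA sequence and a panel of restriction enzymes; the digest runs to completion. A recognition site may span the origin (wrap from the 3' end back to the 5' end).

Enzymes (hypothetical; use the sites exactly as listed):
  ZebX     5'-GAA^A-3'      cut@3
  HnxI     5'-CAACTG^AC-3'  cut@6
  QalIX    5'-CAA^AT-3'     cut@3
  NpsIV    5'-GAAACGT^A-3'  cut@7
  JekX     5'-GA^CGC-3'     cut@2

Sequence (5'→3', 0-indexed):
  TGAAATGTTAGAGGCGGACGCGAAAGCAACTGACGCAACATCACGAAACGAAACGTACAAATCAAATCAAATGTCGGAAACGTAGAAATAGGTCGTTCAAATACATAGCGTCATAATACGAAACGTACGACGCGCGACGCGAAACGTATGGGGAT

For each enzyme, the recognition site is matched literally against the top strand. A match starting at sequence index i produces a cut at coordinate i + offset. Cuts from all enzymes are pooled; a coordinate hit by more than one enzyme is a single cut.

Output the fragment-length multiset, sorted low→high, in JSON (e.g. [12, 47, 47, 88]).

Per-enzyme occurrences:
  ZebX (GAAA, off=3): starts [1, 21, 44, 49, 76, 84, 119, 140] → cuts [4, 24, 47, 52, 79, 87, 122, 143]
  HnxI (CAACTGAC, off=6): starts [26] → cuts [32]
  QalIX (CAAAT, off=3): starts [57, 62, 67, 97] → cuts [60, 65, 70, 100]
  NpsIV (GAAACGTA, off=7): starts [49, 76, 119, 140] → cuts [56, 83, 126, 147]
  JekX (GACGC, off=2): starts [16, 31, 128, 135] → cuts [18, 33, 130, 137]

All cut coordinates (distinct, sorted): [4, 18, 24, 32, 33, 47, 52, 56, 60, 65, 70, 79, 83, 87, 100, 122, 126, 130, 137, 143, 147]

Fragments:
  4→18: 14 bp
  18→24: 6 bp
  24→32: 8 bp
  32→33: 1 bp
  33→47: 14 bp
  47→52: 5 bp
  52→56: 4 bp
  56→60: 4 bp
  60→65: 5 bp
  65→70: 5 bp
  70→79: 9 bp
  79→83: 4 bp
  83→87: 4 bp
  87→100: 13 bp
  100→122: 22 bp
  122→126: 4 bp
  126→130: 4 bp
  130→137: 7 bp
  137→143: 6 bp
  143→147: 4 bp
  147→4 (wrap): 155-147+4 = 12 bp

[1,4,4,4,4,4,4,4,5,5,5,6,6,7,8,9,12,13,14,14,22]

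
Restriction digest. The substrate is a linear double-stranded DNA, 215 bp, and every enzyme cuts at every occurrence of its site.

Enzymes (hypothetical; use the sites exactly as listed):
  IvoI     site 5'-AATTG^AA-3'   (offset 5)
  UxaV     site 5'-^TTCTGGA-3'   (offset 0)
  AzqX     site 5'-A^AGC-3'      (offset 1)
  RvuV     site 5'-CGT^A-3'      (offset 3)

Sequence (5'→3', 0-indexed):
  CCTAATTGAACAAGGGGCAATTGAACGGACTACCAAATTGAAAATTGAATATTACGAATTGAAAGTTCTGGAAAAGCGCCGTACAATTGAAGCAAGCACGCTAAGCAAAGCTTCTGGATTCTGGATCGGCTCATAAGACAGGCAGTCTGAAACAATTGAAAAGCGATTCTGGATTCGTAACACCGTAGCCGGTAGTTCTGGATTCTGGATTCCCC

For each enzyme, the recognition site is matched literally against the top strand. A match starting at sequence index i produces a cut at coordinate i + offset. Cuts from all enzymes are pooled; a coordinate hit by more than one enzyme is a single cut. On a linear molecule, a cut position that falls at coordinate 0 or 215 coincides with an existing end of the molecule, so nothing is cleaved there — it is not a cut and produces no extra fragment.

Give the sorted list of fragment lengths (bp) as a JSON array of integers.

[1,3,3,4,4,5,5,7,7,7,7,8,8,8,9,9,9,12,13,14,15,17,40]

Per-enzyme occurrences:
  IvoI (AATTGAA, off=5): starts [3, 18, 35, 42, 56, 84, 153] → cuts [8, 23, 40, 47, 61, 89, 158]
  UxaV (TTCTGGA, off=0): starts [65, 111, 118, 166, 195, 202] → cuts [65, 111, 118, 166, 195, 202]
  AzqX (AAGC, off=1): starts [73, 89, 93, 102, 107, 160] → cuts [74, 90, 94, 103, 108, 161]
  RvuV (CGTA, off=3): starts [79, 175, 183] → cuts [82, 178, 186]

Pooled cuts: [8, 23, 40, 47, 61, 65, 74, 82, 89, 90, 94, 103, 108, 111, 118, 158, 161, 166, 178, 186, 195, 202]

Fragments:
  [0,8): 8 bp
  [8,23): 15 bp
  [23,40): 17 bp
  [40,47): 7 bp
  [47,61): 14 bp
  [61,65): 4 bp
  [65,74): 9 bp
  [74,82): 8 bp
  [82,89): 7 bp
  [89,90): 1 bp
  [90,94): 4 bp
  [94,103): 9 bp
  [103,108): 5 bp
  [108,111): 3 bp
  [111,118): 7 bp
  [118,158): 40 bp
  [158,161): 3 bp
  [161,166): 5 bp
  [166,178): 12 bp
  [178,186): 8 bp
  [186,195): 9 bp
  [195,202): 7 bp
  [202,215): 13 bp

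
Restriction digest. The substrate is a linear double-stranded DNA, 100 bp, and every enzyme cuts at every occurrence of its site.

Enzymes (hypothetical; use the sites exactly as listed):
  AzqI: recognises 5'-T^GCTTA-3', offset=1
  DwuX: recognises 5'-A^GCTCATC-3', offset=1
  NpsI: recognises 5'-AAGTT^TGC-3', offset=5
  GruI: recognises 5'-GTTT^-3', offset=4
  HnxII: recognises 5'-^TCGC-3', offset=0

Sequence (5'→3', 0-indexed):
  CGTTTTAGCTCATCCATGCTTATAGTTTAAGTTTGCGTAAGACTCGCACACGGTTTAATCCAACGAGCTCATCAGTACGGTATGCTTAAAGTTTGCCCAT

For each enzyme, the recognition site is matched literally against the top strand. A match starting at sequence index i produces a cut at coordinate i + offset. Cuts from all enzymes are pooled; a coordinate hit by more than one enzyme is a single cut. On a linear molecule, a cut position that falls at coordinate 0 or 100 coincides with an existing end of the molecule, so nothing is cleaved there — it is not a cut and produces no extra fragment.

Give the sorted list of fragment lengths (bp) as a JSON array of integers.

Scan for sites:
  AzqI TGCTTA/1: at [16, 82] ⇒ [17, 83]
  DwuX AGCTCATC/1: at [6, 65] ⇒ [7, 66]
  NpsI AAGTTTGC/5: at [28, 88] ⇒ [33, 93]
  GruI GTTT/4: at [1, 24, 30, 52, 90] ⇒ [5, 28, 34, 56, 94]
  HnxII TCGC/0: at [43] ⇒ [43]

All cut coordinates (distinct, sorted): [5, 7, 17, 28, 33, 34, 43, 56, 66, 83, 93, 94]

Fragment lengths:
  [0,5): 5 bp
  [5,7): 2 bp
  [7,17): 10 bp
  [17,28): 11 bp
  [28,33): 5 bp
  [33,34): 1 bp
  [34,43): 9 bp
  [43,56): 13 bp
  [56,66): 10 bp
  [66,83): 17 bp
  [83,93): 10 bp
  [93,94): 1 bp
  [94,100): 6 bp

[1,1,2,5,5,6,9,10,10,10,11,13,17]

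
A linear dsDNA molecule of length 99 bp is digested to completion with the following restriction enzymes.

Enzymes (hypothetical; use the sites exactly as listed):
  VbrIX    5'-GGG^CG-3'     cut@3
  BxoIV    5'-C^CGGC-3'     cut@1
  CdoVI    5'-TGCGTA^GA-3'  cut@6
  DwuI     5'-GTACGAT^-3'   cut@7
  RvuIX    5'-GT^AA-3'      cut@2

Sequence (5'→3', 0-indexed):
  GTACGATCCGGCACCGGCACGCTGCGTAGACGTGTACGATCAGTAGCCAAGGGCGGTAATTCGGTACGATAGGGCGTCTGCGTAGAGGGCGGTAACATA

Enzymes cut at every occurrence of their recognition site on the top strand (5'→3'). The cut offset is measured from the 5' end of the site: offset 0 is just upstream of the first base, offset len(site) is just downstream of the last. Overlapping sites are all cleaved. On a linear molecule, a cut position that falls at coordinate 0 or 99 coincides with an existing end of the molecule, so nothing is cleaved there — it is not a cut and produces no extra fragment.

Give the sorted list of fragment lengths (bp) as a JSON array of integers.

Per-enzyme occurrences:
  VbrIX GGGCG/3: at [50, 71, 86] ⇒ [53, 74, 89]
  BxoIV CCGGC/1: at [7, 13] ⇒ [8, 14]
  CdoVI TGCGTAGA/6: at [22, 78] ⇒ [28, 84]
  DwuI GTACGAT/7: at [0, 33, 63] ⇒ [7, 40, 70]
  RvuIX GTAA/2: at [55, 91] ⇒ [57, 93]

Pooled cuts: [7, 8, 14, 28, 40, 53, 57, 70, 74, 84, 89, 93]

Fragment lengths:
  [0,7): 7 bp
  [7,8): 1 bp
  [8,14): 6 bp
  [14,28): 14 bp
  [28,40): 12 bp
  [40,53): 13 bp
  [53,57): 4 bp
  [57,70): 13 bp
  [70,74): 4 bp
  [74,84): 10 bp
  [84,89): 5 bp
  [89,93): 4 bp
  [93,99): 6 bp

[1,4,4,4,5,6,6,7,10,12,13,13,14]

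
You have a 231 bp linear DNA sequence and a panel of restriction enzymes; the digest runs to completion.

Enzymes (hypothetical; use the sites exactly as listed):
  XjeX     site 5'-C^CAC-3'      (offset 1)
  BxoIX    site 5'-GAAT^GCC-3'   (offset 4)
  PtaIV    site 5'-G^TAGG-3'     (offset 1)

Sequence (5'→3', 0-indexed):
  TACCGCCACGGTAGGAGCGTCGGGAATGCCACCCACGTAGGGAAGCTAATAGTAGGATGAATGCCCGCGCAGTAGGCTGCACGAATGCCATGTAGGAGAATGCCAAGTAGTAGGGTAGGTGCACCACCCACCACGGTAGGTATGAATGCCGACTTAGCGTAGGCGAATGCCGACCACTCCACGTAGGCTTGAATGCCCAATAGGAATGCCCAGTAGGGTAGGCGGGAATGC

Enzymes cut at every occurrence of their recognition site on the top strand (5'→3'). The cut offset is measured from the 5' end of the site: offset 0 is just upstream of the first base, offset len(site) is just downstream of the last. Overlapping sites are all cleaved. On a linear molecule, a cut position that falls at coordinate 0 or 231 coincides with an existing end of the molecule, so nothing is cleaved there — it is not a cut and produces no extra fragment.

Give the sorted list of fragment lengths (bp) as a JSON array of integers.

[2,3,4,4,4,4,5,5,5,5,5,6,6,6,6,9,9,9,9,10,10,11,11,12,13,13,14,15,16]

Per-enzyme occurrences:
  XjeX (CCAC, off=1): starts [5, 28, 32, 123, 127, 130, 173, 178] → cuts [6, 29, 33, 124, 128, 131, 174, 179]
  BxoIX (GAATGCC, off=4): starts [23, 58, 82, 97, 143, 164, 190, 203] → cuts [27, 62, 86, 101, 147, 168, 194, 207]
  PtaIV (GTAGG, off=1): starts [10, 36, 51, 71, 91, 109, 114, 135, 158, 182, 212, 217] → cuts [11, 37, 52, 72, 92, 110, 115, 136, 159, 183, 213, 218]

All cut coordinates (distinct, sorted): [6, 11, 27, 29, 33, 37, 52, 62, 72, 86, 92, 101, 110, 115, 124, 128, 131, 136, 147, 159, 168, 174, 179, 183, 194, 207, 213, 218]

Fragments:
  [0,6): 6 bp
  [6,11): 5 bp
  [11,27): 16 bp
  [27,29): 2 bp
  [29,33): 4 bp
  [33,37): 4 bp
  [37,52): 15 bp
  [52,62): 10 bp
  [62,72): 10 bp
  [72,86): 14 bp
  [86,92): 6 bp
  [92,101): 9 bp
  [101,110): 9 bp
  [110,115): 5 bp
  [115,124): 9 bp
  [124,128): 4 bp
  [128,131): 3 bp
  [131,136): 5 bp
  [136,147): 11 bp
  [147,159): 12 bp
  [159,168): 9 bp
  [168,174): 6 bp
  [174,179): 5 bp
  [179,183): 4 bp
  [183,194): 11 bp
  [194,207): 13 bp
  [207,213): 6 bp
  [213,218): 5 bp
  [218,231): 13 bp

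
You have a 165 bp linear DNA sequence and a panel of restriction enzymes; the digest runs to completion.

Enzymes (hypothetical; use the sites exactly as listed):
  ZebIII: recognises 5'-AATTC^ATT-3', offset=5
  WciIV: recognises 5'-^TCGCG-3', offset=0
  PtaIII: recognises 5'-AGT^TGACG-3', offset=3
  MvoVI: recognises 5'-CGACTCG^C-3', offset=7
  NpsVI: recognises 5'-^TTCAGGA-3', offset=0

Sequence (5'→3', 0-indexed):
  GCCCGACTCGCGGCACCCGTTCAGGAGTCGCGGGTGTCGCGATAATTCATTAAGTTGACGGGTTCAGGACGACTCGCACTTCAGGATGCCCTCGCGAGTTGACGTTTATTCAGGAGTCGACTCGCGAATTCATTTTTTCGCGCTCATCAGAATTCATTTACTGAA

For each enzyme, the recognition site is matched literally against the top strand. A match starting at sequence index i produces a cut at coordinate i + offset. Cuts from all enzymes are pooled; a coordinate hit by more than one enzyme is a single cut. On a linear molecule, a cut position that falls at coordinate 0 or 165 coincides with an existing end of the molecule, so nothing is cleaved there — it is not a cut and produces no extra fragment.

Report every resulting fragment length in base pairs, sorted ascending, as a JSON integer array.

Scan for sites:
  ZebIII (AATTCATT, off=5): starts [43, 126, 150] → cuts [48, 131, 155]
  WciIV (TCGCG, off=0): starts [7, 27, 36, 91, 121, 137] → cuts [7, 27, 36, 91, 121, 137]
  PtaIII (AGTTGACG, off=3): starts [52, 96] → cuts [55, 99]
  MvoVI (CGACTCGC, off=7): starts [3, 69, 117] → cuts [10, 76, 124]
  NpsVI (TTCAGGA, off=0): starts [19, 62, 79, 108] → cuts [19, 62, 79, 108]

All cut coordinates (distinct, sorted): [7, 10, 19, 27, 36, 48, 55, 62, 76, 79, 91, 99, 108, 121, 124, 131, 137, 155]

Fragment lengths:
  [0,7): 7 bp
  [7,10): 3 bp
  [10,19): 9 bp
  [19,27): 8 bp
  [27,36): 9 bp
  [36,48): 12 bp
  [48,55): 7 bp
  [55,62): 7 bp
  [62,76): 14 bp
  [76,79): 3 bp
  [79,91): 12 bp
  [91,99): 8 bp
  [99,108): 9 bp
  [108,121): 13 bp
  [121,124): 3 bp
  [124,131): 7 bp
  [131,137): 6 bp
  [137,155): 18 bp
  [155,165): 10 bp

[3,3,3,6,7,7,7,7,8,8,9,9,9,10,12,12,13,14,18]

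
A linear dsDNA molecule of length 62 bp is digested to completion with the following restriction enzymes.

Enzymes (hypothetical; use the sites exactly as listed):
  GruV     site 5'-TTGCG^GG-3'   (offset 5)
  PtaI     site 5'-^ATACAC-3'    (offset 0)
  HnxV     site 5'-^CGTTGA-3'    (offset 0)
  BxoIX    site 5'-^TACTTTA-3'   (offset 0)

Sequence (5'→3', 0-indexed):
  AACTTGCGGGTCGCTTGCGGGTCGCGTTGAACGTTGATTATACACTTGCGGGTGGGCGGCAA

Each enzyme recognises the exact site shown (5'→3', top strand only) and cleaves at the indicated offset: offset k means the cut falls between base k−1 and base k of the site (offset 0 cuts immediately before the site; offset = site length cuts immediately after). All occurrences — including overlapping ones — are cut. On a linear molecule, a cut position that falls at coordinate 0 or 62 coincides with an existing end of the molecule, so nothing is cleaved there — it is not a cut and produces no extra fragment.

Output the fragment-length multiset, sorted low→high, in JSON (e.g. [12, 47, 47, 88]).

Per-enzyme occurrences:
  GruV TTGCGGG/5: at [3, 14, 45] ⇒ [8, 19, 50]
  PtaI ATACAC/0: at [39] ⇒ [39]
  HnxV CGTTGA/0: at [24, 31] ⇒ [24, 31]
  BxoIX (TACTTTA, off=0): no sites

Pooled cuts: [8, 19, 24, 31, 39, 50]

Fragment lengths:
  [0,8): 8 bp
  [8,19): 11 bp
  [19,24): 5 bp
  [24,31): 7 bp
  [31,39): 8 bp
  [39,50): 11 bp
  [50,62): 12 bp

[5,7,8,8,11,11,12]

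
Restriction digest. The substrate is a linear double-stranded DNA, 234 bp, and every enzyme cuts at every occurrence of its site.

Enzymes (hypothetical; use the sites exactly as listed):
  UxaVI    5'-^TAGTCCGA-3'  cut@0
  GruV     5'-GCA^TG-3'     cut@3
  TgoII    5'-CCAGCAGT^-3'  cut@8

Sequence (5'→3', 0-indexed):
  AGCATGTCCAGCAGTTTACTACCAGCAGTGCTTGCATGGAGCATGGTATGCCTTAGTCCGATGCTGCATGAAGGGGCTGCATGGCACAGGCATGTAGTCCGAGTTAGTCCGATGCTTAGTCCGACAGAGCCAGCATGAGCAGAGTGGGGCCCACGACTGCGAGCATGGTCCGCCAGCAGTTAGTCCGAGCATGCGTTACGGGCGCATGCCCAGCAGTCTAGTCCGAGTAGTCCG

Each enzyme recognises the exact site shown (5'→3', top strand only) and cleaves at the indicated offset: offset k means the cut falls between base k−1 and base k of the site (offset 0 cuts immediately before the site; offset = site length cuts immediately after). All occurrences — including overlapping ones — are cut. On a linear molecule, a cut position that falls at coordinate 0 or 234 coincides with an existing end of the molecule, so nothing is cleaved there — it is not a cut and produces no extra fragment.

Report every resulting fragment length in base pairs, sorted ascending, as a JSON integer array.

[1,2,4,7,7,10,10,11,11,11,11,12,13,14,15,15,15,16,19,30]

Per-enzyme occurrences:
  UxaVI TAGTCCGA/0: at [53, 94, 104, 116, 180, 218] ⇒ [53, 94, 104, 116, 180, 218]
  GruV GCATG/3: at [1, 33, 40, 65, 78, 89, 132, 162, 188, 203] ⇒ [4, 36, 43, 68, 81, 92, 135, 165, 191, 206]
  TgoII CCAGCAGT/8: at [7, 21, 172, 209] ⇒ [15, 29, 180, 217]

All cut coordinates (distinct, sorted): [4, 15, 29, 36, 43, 53, 68, 81, 92, 94, 104, 116, 135, 165, 180, 191, 206, 217, 218]

Fragment lengths:
  [0,4): 4 bp
  [4,15): 11 bp
  [15,29): 14 bp
  [29,36): 7 bp
  [36,43): 7 bp
  [43,53): 10 bp
  [53,68): 15 bp
  [68,81): 13 bp
  [81,92): 11 bp
  [92,94): 2 bp
  [94,104): 10 bp
  [104,116): 12 bp
  [116,135): 19 bp
  [135,165): 30 bp
  [165,180): 15 bp
  [180,191): 11 bp
  [191,206): 15 bp
  [206,217): 11 bp
  [217,218): 1 bp
  [218,234): 16 bp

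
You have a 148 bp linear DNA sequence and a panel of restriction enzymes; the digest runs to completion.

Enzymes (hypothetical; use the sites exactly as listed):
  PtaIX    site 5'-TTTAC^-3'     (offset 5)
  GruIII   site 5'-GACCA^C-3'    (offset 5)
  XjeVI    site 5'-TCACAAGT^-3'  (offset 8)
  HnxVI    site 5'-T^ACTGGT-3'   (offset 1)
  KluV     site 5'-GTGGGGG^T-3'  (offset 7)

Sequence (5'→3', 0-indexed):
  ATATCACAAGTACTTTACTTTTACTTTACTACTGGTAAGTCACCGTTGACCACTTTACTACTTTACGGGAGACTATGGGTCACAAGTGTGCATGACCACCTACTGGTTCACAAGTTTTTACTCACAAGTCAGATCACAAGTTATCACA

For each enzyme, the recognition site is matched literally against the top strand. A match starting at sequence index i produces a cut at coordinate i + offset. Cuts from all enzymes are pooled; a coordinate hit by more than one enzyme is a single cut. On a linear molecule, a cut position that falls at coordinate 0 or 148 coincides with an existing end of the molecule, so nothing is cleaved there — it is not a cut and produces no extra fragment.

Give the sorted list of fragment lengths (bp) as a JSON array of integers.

[1,3,5,6,6,6,7,7,8,8,11,11,12,14,21,22]

Site scan:
  PtaIX TTTAC/5: at [13, 19, 24, 53, 61, 116] ⇒ [18, 24, 29, 58, 66, 121]
  GruIII GACCAC/5: at [47, 93] ⇒ [52, 98]
  XjeVI TCACAAGT/8: at [3, 79, 107, 121, 133] ⇒ [11, 87, 115, 129, 141]
  HnxVI TACTGGT/1: at [29, 100] ⇒ [30, 101]
  KluV (GTGGGGGT, off=7): no sites

Pooled cuts: [11, 18, 24, 29, 30, 52, 58, 66, 87, 98, 101, 115, 121, 129, 141]

Fragments:
  [0,11): 11 bp
  [11,18): 7 bp
  [18,24): 6 bp
  [24,29): 5 bp
  [29,30): 1 bp
  [30,52): 22 bp
  [52,58): 6 bp
  [58,66): 8 bp
  [66,87): 21 bp
  [87,98): 11 bp
  [98,101): 3 bp
  [101,115): 14 bp
  [115,121): 6 bp
  [121,129): 8 bp
  [129,141): 12 bp
  [141,148): 7 bp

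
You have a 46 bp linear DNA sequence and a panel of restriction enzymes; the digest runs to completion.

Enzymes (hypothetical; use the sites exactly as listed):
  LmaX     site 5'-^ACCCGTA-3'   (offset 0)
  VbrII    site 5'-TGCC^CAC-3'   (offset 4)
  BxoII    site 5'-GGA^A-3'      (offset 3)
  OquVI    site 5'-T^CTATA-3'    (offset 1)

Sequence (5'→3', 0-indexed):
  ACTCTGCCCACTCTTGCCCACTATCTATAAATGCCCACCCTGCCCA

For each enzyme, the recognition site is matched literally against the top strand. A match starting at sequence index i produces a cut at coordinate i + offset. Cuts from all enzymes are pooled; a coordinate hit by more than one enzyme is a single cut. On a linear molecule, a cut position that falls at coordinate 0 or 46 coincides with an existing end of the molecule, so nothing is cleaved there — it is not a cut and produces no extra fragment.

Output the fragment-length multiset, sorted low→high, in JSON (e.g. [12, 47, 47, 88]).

[6,8,10,11,11]

Site scan:
  LmaX (ACCCGTA, off=0): no sites
  VbrII (TGCCCAC, off=4): starts [4, 14, 31] → cuts [8, 18, 35]
  BxoII (GGAA, off=3): no sites
  OquVI (TCTATA, off=1): starts [23] → cuts [24]

All cut coordinates (distinct, sorted): [8, 18, 24, 35]

Fragments:
  [0,8): 8 bp
  [8,18): 10 bp
  [18,24): 6 bp
  [24,35): 11 bp
  [35,46): 11 bp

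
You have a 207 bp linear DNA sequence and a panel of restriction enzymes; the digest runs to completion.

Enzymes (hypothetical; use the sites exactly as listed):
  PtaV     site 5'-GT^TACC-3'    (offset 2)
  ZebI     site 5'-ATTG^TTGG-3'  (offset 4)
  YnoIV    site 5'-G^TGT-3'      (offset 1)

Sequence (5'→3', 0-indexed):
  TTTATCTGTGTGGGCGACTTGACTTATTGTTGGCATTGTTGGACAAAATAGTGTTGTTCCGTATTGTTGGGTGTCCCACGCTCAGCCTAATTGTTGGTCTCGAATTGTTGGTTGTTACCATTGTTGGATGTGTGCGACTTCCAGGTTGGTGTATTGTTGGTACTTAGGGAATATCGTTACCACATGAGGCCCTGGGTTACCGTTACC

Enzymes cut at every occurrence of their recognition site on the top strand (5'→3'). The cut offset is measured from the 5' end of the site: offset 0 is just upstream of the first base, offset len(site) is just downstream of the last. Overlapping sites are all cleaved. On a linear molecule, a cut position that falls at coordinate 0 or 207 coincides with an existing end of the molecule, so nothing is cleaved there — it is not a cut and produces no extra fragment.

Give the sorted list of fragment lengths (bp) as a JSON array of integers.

[4,5,6,7,7,8,8,8,9,13,14,15,19,20,21,21,22]

Scan for sites:
  PtaV (GTTACC, off=2): starts [113, 175, 195, 201] → cuts [115, 177, 197, 203]
  ZebI (ATTGTTGG, off=4): starts [25, 34, 62, 89, 103, 119, 152] → cuts [29, 38, 66, 93, 107, 123, 156]
  YnoIV (GTGT, off=1): starts [7, 50, 70, 129, 148] → cuts [8, 51, 71, 130, 149]

Pooled cuts: [8, 29, 38, 51, 66, 71, 93, 107, 115, 123, 130, 149, 156, 177, 197, 203]

Fragment lengths:
  [0,8): 8 bp
  [8,29): 21 bp
  [29,38): 9 bp
  [38,51): 13 bp
  [51,66): 15 bp
  [66,71): 5 bp
  [71,93): 22 bp
  [93,107): 14 bp
  [107,115): 8 bp
  [115,123): 8 bp
  [123,130): 7 bp
  [130,149): 19 bp
  [149,156): 7 bp
  [156,177): 21 bp
  [177,197): 20 bp
  [197,203): 6 bp
  [203,207): 4 bp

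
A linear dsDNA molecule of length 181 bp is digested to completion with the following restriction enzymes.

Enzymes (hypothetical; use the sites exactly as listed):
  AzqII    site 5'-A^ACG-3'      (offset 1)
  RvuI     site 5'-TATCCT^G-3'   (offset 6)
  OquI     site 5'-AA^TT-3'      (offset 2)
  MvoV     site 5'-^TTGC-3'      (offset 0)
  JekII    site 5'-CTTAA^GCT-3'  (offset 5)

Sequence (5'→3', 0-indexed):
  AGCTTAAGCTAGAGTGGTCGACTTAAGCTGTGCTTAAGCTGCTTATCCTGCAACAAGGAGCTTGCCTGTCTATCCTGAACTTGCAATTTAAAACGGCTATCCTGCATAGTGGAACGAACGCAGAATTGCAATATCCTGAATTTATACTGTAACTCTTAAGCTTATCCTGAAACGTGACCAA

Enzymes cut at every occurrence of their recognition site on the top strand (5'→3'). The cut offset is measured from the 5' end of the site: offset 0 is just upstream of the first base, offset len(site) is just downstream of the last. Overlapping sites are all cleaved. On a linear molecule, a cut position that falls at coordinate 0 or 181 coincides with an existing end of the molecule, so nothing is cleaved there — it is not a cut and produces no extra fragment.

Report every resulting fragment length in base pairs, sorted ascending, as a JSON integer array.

Per-enzyme occurrences:
  AzqII AACG/1: at [91, 112, 116, 170] ⇒ [92, 113, 117, 171]
  RvuI TATCCTG/6: at [43, 70, 97, 131, 162] ⇒ [49, 76, 103, 137, 168]
  OquI AATT/2: at [84, 123, 138] ⇒ [86, 125, 140]
  MvoV TTGC/0: at [61, 80, 125] ⇒ [61, 80, 125]
  JekII CTTAAGCT/5: at [2, 21, 32, 154] ⇒ [7, 26, 37, 159]

Pooled cuts: [7, 26, 37, 49, 61, 76, 80, 86, 92, 103, 113, 117, 125, 137, 140, 159, 168, 171]

Fragments:
  [0,7): 7 bp
  [7,26): 19 bp
  [26,37): 11 bp
  [37,49): 12 bp
  [49,61): 12 bp
  [61,76): 15 bp
  [76,80): 4 bp
  [80,86): 6 bp
  [86,92): 6 bp
  [92,103): 11 bp
  [103,113): 10 bp
  [113,117): 4 bp
  [117,125): 8 bp
  [125,137): 12 bp
  [137,140): 3 bp
  [140,159): 19 bp
  [159,168): 9 bp
  [168,171): 3 bp
  [171,181): 10 bp

[3,3,4,4,6,6,7,8,9,10,10,11,11,12,12,12,15,19,19]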